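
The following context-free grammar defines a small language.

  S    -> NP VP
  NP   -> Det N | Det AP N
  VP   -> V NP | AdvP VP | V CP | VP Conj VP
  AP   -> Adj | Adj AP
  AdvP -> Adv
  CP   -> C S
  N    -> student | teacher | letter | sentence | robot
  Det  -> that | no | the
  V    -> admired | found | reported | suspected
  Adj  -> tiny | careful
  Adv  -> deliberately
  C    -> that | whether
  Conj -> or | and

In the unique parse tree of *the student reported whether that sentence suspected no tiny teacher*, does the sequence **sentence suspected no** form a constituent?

[S [NP [Det the] [N student]] [VP [V reported] [CP [C whether] [S [NP [Det that] [N sentence]] [VP [V suspected] [NP [Det no] [AP [Adj tiny]] [N teacher]]]]]]]
The smallest constituent containing 'sentence suspected no' is the S spanning 'that sentence suspected no tiny teacher'; no single node in the tree dominates exactly the given words.

No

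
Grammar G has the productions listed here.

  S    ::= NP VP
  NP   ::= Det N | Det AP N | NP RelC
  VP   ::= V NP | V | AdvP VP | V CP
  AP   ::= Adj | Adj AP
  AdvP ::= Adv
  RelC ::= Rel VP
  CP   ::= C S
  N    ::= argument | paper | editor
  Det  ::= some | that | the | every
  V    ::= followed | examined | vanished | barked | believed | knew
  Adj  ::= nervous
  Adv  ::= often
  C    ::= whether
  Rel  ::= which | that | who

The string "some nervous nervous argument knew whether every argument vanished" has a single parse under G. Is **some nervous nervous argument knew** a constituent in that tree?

No

[S [NP [Det some] [AP [Adj nervous] [AP [Adj nervous]]] [N argument]] [VP [V knew] [CP [C whether] [S [NP [Det every] [N argument]] [VP [V vanished]]]]]]
The smallest constituent containing 'some nervous nervous argument knew' is the S spanning 'some nervous nervous argument knew whether every argument vanished'; no single node in the tree dominates exactly the given words.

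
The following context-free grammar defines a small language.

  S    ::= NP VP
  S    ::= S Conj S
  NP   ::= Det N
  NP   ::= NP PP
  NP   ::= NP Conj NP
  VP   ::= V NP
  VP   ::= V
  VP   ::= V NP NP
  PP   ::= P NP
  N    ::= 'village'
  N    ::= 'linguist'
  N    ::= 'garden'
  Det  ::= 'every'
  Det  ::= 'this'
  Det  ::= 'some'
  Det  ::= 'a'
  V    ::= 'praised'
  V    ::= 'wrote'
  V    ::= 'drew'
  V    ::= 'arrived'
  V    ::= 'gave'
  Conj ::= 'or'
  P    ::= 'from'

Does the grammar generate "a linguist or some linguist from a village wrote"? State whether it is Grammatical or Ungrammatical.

Grammatical

S
  NP
    NP
      NP
        Det: a
        N: linguist
      Conj: or
      NP
        Det: some
        N: linguist
    PP
      P: from
      NP
        Det: a
        N: village
  VP
    V: wrote
The bracketing above is licensed at every node by one of the given productions, with S at the root.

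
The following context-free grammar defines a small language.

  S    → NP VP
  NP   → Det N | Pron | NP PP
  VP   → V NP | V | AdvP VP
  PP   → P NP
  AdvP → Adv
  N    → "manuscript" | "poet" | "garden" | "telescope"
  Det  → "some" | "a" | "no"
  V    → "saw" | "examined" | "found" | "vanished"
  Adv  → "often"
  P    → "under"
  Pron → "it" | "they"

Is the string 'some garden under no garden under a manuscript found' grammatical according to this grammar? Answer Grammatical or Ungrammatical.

Grammatical

[S [NP [NP [Det some] [N garden]] [PP [P under] [NP [NP [Det no] [N garden]] [PP [P under] [NP [Det a] [N manuscript]]]]]] [VP [V found]]]
Every word is introduced by a lexical rule and the phrasal rules combine the resulting categories into a single S.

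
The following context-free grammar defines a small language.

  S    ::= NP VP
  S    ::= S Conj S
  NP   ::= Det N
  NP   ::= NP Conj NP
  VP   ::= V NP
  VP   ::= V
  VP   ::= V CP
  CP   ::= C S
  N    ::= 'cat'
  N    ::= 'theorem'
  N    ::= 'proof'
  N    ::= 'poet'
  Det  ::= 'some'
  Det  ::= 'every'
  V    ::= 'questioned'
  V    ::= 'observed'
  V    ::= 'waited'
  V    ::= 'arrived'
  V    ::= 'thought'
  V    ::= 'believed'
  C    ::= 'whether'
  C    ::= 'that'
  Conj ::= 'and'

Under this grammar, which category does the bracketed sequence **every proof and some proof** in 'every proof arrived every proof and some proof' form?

NP

[S [NP [Det every] [N proof]] [VP [V arrived] [NP [NP [Det every] [N proof]] [Conj and] [NP [Det some] [N proof]]]]]
The span 'every proof and some proof' is the NP node built by NP → NP Conj NP.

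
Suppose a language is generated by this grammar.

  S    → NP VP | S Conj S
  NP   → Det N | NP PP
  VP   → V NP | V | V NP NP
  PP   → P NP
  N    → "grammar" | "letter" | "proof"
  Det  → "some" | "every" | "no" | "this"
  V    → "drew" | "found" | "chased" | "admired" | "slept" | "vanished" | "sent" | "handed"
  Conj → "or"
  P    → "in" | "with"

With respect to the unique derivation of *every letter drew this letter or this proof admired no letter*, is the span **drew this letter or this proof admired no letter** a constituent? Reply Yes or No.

No

[S [S [NP [Det every] [N letter]] [VP [V drew] [NP [Det this] [N letter]]]] [Conj or] [S [NP [Det this] [N proof]] [VP [V admired] [NP [Det no] [N letter]]]]]
The smallest constituent containing 'drew this letter or this proof admired no letter' is the S spanning 'every letter drew this letter or this proof admired no letter'; no single node in the tree dominates exactly the given words.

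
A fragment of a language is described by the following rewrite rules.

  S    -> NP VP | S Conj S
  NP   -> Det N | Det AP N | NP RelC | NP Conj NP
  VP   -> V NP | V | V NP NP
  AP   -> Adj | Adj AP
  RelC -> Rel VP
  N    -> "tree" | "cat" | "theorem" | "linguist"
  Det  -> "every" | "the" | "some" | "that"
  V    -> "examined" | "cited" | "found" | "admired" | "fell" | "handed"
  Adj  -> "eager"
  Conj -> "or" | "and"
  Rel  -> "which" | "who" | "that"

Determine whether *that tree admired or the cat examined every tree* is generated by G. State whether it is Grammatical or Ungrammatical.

S
  S
    NP
      Det: that
      N: tree
    VP
      V: admired
  Conj: or
  S
    NP
      Det: the
      N: cat
    VP
      V: examined
      NP
        Det: every
        N: tree
Every word is introduced by a lexical rule and the phrasal rules combine the resulting categories into a single S.

Grammatical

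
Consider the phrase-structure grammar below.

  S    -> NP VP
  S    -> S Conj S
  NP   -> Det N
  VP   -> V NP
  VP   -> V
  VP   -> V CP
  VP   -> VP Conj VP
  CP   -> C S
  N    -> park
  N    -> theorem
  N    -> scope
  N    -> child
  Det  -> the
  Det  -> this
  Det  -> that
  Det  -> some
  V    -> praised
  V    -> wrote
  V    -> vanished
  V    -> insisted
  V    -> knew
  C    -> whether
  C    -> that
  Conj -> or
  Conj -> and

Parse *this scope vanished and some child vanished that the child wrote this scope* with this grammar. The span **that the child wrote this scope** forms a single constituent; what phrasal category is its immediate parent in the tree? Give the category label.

VP

S
  S
    NP
      Det: this
      N: scope
    VP
      V: vanished
  Conj: and
  S
    NP
      Det: some
      N: child
    VP
      V: vanished
      CP
        C: that
        S
          NP
            Det: the
            N: child
          VP
            V: wrote
            NP
              Det: this
              N: scope
The span 'that the child wrote this scope' is the CP node built by CP → C S.
Its mother is the VP built by VP → V CP.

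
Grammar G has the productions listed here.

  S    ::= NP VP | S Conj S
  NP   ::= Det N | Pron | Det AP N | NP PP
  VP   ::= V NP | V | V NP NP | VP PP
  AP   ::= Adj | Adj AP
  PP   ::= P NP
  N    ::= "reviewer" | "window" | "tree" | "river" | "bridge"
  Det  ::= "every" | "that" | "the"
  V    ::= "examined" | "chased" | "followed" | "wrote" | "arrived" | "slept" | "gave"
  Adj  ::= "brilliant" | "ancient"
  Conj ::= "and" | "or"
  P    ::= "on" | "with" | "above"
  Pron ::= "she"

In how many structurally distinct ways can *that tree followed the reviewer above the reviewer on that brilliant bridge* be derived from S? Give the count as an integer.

Two of the 5 distinct bracketings:
[S [NP [Det that] [N tree]] [VP [V followed] [NP [NP [Det the] [N reviewer]] [PP [P above] [NP [NP [Det the] [N reviewer]] [PP [P on] [NP [Det that] [AP [Adj brilliant]] [N bridge]]]]]]]]
[S [NP [Det that] [N tree]] [VP [V followed] [NP [NP [NP [Det the] [N reviewer]] [PP [P above] [NP [Det the] [N reviewer]]]] [PP [P on] [NP [Det that] [AP [Adj brilliant]] [N bridge]]]]]]
The trees differ in how a recursive rule is bracketed over the same span.

5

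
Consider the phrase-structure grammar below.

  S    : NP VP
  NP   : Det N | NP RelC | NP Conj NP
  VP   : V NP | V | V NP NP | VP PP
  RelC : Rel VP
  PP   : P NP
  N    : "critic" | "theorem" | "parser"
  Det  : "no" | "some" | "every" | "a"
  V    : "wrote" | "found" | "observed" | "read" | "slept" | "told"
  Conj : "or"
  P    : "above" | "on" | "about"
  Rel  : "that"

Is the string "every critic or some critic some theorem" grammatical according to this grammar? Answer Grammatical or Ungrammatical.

Ungrammatical

For S → NP VP, every NP-prefix leaves a non-VP remainder: after 'every critic' the remainder is not a VP; after 'every critic or some critic' the remainder is not a VP.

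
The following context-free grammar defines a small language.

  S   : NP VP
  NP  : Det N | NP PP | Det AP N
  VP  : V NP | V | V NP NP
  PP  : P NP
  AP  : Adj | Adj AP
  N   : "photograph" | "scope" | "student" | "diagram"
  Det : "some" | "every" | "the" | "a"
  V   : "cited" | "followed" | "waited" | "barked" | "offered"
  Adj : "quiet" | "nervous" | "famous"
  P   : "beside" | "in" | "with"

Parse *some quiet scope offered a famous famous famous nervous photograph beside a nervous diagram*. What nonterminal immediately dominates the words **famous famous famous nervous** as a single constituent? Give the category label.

[S [NP [Det some] [AP [Adj quiet]] [N scope]] [VP [V offered] [NP [NP [Det a] [AP [Adj famous] [AP [Adj famous] [AP [Adj famous] [AP [Adj nervous]]]]] [N photograph]] [PP [P beside] [NP [Det a] [AP [Adj nervous]] [N diagram]]]]]]
The span 'famous famous famous nervous' is the AP node built by AP → Adj AP.

AP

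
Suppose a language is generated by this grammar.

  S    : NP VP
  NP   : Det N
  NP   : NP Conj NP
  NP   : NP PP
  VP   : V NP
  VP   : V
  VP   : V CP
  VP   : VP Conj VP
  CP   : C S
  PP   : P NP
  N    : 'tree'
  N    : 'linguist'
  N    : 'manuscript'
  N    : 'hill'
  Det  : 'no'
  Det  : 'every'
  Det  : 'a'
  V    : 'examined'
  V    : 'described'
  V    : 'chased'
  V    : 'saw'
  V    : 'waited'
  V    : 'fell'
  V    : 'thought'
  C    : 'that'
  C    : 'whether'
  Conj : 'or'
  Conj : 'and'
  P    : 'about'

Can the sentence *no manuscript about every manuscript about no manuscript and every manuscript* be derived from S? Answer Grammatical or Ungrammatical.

For S → NP VP, every NP-prefix leaves a non-VP remainder: after 'no manuscript' the remainder is not a VP; after 'no manuscript about every manuscript' the remainder is not a VP; after 'no manuscript about every manuscript about no manuscript' the remainder is not a VP.

Ungrammatical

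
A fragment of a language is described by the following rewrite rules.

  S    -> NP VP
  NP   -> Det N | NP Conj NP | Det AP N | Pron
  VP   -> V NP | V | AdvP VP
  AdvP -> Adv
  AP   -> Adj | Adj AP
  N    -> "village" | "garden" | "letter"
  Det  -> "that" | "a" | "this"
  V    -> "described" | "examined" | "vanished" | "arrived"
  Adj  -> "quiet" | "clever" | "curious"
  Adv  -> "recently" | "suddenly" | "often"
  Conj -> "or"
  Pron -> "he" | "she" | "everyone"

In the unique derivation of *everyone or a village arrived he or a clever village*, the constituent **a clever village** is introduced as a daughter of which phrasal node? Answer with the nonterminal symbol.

NP

[S [NP [NP [Pron everyone]] [Conj or] [NP [Det a] [N village]]] [VP [V arrived] [NP [NP [Pron he]] [Conj or] [NP [Det a] [AP [Adj clever]] [N village]]]]]
The span 'a clever village' is the NP node built by NP → Det AP N.
Its mother is the NP built by NP → NP Conj NP.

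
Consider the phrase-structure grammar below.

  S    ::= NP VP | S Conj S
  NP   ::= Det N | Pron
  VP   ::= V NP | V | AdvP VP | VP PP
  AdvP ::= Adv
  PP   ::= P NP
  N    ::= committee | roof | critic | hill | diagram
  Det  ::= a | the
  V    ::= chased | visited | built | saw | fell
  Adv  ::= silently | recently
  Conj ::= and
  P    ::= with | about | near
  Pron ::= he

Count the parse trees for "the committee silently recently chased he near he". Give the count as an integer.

Two of the 3 distinct bracketings:
[S [NP [Det the] [N committee]] [VP [AdvP [Adv silently]] [VP [AdvP [Adv recently]] [VP [VP [V chased] [NP [Pron he]]] [PP [P near] [NP [Pron he]]]]]]]
[S [NP [Det the] [N committee]] [VP [AdvP [Adv silently]] [VP [VP [AdvP [Adv recently]] [VP [V chased] [NP [Pron he]]]] [PP [P near] [NP [Pron he]]]]]]
The trees differ in how a recursive rule is bracketed over the same span.

3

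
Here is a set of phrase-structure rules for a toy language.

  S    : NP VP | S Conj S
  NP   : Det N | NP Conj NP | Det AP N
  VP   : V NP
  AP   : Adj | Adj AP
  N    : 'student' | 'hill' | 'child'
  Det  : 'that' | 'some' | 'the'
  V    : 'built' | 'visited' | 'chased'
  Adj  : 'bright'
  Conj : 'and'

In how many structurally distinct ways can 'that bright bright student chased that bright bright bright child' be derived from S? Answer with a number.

1

[S [NP [Det that] [AP [Adj bright] [AP [Adj bright]]] [N student]] [VP [V chased] [NP [Det that] [AP [Adj bright] [AP [Adj bright] [AP [Adj bright]]]] [N child]]]]
No rule offers an alternative attachment or grouping for any span, so this is the only derivation.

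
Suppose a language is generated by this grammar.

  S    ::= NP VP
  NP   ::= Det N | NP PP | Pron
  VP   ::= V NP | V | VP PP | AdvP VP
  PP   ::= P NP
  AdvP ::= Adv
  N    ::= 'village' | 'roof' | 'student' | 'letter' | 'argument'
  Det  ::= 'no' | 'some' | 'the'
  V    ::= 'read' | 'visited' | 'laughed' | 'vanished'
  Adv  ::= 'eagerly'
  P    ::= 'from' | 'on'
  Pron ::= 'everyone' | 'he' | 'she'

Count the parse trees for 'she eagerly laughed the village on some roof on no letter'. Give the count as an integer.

Two of the 9 distinct bracketings:
[S [NP [Pron she]] [VP [VP [AdvP [Adv eagerly]] [VP [V laughed] [NP [Det the] [N village]]]] [PP [P on] [NP [NP [Det some] [N roof]] [PP [P on] [NP [Det no] [N letter]]]]]]]
[S [NP [Pron she]] [VP [VP [VP [AdvP [Adv eagerly]] [VP [V laughed] [NP [Det the] [N village]]]] [PP [P on] [NP [Det some] [N roof]]]] [PP [P on] [NP [Det no] [N letter]]]]]
The difference turns on whether NP → NP PP is used at the relevant span, versus an alternative expansion of NP.

9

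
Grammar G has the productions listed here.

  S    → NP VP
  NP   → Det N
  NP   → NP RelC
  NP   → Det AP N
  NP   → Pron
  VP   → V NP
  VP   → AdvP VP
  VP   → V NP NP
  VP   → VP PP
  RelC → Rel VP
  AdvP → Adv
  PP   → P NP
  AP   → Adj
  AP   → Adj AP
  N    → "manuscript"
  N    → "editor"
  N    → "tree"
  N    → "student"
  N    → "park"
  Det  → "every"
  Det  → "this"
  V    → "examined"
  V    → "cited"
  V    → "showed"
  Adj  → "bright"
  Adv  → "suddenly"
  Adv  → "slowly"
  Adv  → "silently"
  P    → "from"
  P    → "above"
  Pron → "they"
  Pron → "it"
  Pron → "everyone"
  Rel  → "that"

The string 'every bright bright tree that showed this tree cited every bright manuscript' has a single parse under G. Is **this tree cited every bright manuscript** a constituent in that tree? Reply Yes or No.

No

[S [NP [NP [Det every] [AP [Adj bright] [AP [Adj bright]]] [N tree]] [RelC [Rel that] [VP [V showed] [NP [Det this] [N tree]]]]] [VP [V cited] [NP [Det every] [AP [Adj bright]] [N manuscript]]]]
The smallest constituent containing 'this tree cited every bright manuscript' is the S spanning 'every bright bright tree that showed this tree cited every bright manuscript'; no single node in the tree dominates exactly the given words.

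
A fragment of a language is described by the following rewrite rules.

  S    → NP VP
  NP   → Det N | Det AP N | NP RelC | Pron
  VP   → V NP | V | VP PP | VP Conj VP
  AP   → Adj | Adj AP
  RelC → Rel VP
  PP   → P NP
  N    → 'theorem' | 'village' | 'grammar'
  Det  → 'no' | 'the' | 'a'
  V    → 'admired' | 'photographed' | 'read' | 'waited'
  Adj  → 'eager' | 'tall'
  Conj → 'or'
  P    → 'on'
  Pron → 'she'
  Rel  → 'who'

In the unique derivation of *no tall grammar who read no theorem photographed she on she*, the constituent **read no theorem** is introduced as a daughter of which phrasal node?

RelC

S
  NP
    NP
      Det: no
      AP
        Adj: tall
      N: grammar
    RelC
      Rel: who
      VP
        V: read
        NP
          Det: no
          N: theorem
  VP
    VP
      V: photographed
      NP
        Pron: she
    PP
      P: on
      NP
        Pron: she
The span 'read no theorem' is the VP node built by VP → V NP.
Its mother is the RelC built by RelC → Rel VP.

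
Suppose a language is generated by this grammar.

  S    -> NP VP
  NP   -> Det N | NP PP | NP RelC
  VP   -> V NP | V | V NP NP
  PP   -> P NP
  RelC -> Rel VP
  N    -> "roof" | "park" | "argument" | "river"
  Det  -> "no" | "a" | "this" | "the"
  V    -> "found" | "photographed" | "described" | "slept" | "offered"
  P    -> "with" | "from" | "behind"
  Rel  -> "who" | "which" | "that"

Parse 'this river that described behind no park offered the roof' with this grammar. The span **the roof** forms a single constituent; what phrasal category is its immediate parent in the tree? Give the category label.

[S [NP [NP [NP [Det this] [N river]] [RelC [Rel that] [VP [V described]]]] [PP [P behind] [NP [Det no] [N park]]]] [VP [V offered] [NP [Det the] [N roof]]]]
The span 'the roof' is the NP node built by NP → Det N.
Its mother is the VP built by VP → V NP.

VP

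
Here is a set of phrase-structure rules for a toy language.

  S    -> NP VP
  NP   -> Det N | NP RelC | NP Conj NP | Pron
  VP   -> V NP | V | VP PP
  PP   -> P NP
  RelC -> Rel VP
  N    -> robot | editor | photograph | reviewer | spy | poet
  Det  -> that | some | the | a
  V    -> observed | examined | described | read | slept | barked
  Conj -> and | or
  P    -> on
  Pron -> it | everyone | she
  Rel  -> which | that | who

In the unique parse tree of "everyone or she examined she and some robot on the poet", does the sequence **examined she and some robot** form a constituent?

[S [NP [NP [Pron everyone]] [Conj or] [NP [Pron she]]] [VP [VP [V examined] [NP [NP [Pron she]] [Conj and] [NP [Det some] [N robot]]]] [PP [P on] [NP [Det the] [N poet]]]]]
The words 'examined she and some robot' are exhaustively dominated by a single VP node (built by VP → V NP), so they form a constituent.

Yes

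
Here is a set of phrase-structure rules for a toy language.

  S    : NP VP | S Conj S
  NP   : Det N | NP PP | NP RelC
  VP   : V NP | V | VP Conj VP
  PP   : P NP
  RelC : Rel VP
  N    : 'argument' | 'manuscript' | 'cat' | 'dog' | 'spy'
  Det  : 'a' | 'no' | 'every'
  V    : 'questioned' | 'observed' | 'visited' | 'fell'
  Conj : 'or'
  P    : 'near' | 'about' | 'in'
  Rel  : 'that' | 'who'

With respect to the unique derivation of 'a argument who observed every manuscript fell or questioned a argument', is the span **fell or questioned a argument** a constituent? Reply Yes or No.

Yes

[S [NP [NP [Det a] [N argument]] [RelC [Rel who] [VP [V observed] [NP [Det every] [N manuscript]]]]] [VP [VP [V fell]] [Conj or] [VP [V questioned] [NP [Det a] [N argument]]]]]
The words 'fell or questioned a argument' are exhaustively dominated by a single VP node (built by VP → VP Conj VP), so they form a constituent.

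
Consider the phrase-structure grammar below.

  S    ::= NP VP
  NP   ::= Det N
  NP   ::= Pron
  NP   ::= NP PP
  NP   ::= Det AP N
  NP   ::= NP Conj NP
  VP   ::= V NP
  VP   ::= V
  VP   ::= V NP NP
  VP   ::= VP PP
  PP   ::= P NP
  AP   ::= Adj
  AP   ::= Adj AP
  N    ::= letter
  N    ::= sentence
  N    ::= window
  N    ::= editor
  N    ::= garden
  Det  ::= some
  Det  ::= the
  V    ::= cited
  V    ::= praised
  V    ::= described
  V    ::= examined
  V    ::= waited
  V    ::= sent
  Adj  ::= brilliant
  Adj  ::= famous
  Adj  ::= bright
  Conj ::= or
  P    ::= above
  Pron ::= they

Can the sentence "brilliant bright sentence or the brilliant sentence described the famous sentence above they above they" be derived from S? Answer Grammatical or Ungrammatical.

For S → NP VP, no prefix of the string parses as an NP.

Ungrammatical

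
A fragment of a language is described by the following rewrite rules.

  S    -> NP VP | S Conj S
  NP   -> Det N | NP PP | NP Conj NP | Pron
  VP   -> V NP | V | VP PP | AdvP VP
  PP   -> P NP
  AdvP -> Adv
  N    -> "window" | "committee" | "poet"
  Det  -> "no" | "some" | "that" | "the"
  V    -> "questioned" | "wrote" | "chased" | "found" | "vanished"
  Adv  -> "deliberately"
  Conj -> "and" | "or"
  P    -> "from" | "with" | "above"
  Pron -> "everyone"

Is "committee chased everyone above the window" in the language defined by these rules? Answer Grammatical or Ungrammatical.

For S → NP VP, no prefix of the string parses as an NP. The alternative S rule S → S Conj S likewise has no satisfying split.

Ungrammatical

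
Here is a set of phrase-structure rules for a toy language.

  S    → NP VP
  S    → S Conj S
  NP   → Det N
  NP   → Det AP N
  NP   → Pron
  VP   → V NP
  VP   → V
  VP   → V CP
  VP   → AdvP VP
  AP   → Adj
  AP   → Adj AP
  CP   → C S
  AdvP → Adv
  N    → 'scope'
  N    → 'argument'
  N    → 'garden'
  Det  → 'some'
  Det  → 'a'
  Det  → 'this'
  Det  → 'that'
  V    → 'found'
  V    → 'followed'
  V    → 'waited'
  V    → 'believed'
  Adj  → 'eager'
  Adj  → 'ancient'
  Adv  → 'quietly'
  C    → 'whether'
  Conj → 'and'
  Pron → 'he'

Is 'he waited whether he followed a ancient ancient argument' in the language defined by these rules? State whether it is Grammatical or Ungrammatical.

Grammatical

S
  NP
    Pron: he
  VP
    V: waited
    CP
      C: whether
      S
        NP
          Pron: he
        VP
          V: followed
          NP
            Det: a
            AP
              Adj: ancient
              AP
                Adj: ancient
            N: argument
Every word is introduced by a lexical rule and the phrasal rules combine the resulting categories into a single S.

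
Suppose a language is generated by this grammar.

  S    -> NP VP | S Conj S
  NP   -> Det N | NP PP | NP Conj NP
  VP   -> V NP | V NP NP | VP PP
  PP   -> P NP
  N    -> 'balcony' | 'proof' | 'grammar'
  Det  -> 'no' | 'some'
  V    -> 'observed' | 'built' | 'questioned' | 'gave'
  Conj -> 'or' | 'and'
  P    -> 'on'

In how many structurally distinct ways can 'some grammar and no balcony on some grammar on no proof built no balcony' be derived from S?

5

Two of the 5 distinct bracketings:
[S [NP [NP [NP [Det some] [N grammar]] [Conj and] [NP [Det no] [N balcony]]] [PP [P on] [NP [NP [Det some] [N grammar]] [PP [P on] [NP [Det no] [N proof]]]]]] [VP [V built] [NP [Det no] [N balcony]]]]
[S [NP [NP [NP [NP [Det some] [N grammar]] [Conj and] [NP [Det no] [N balcony]]] [PP [P on] [NP [Det some] [N grammar]]]] [PP [P on] [NP [Det no] [N proof]]]] [VP [V built] [NP [Det no] [N balcony]]]]
The trees differ in how a recursive rule is bracketed over the same span.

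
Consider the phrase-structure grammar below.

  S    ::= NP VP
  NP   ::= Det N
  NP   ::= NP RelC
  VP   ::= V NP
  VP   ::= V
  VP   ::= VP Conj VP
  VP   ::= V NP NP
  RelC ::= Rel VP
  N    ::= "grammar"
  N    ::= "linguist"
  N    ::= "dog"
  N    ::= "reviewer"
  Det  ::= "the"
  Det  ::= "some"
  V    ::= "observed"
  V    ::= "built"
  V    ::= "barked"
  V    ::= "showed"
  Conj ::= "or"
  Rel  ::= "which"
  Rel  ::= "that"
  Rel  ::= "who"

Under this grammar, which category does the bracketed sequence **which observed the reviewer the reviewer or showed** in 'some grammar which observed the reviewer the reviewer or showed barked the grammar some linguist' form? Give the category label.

RelC

S
  NP
    NP
      Det: some
      N: grammar
    RelC
      Rel: which
      VP
        VP
          V: observed
          NP
            Det: the
            N: reviewer
          NP
            Det: the
            N: reviewer
        Conj: or
        VP
          V: showed
  VP
    V: barked
    NP
      Det: the
      N: grammar
    NP
      Det: some
      N: linguist
The span 'which observed the reviewer the reviewer or showed' is the RelC node built by RelC → Rel VP.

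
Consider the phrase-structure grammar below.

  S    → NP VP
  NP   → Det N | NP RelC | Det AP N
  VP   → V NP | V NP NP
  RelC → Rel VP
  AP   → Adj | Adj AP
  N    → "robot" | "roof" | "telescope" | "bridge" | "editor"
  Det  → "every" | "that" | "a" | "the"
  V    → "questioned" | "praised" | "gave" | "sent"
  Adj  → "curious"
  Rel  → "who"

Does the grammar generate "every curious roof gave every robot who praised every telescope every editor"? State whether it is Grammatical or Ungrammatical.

[S [NP [Det every] [AP [Adj curious]] [N roof]] [VP [V gave] [NP [NP [Det every] [N robot]] [RelC [Rel who] [VP [V praised] [NP [Det every] [N telescope]] [NP [Det every] [N editor]]]]]]]
Every word is introduced by a lexical rule and the phrasal rules combine the resulting categories into a single S.

Grammatical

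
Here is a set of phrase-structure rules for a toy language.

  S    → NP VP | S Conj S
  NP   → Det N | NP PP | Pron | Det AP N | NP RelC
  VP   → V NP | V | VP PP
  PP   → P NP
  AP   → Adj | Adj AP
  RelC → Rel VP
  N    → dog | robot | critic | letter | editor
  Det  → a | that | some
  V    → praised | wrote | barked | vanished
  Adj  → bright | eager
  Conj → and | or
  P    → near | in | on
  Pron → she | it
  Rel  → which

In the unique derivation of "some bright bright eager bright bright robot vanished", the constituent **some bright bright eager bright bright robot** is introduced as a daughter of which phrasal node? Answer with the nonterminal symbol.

[S [NP [Det some] [AP [Adj bright] [AP [Adj bright] [AP [Adj eager] [AP [Adj bright] [AP [Adj bright]]]]]] [N robot]] [VP [V vanished]]]
The span 'some bright bright eager bright bright robot' is the NP node built by NP → Det AP N.
Its mother is the S built by S → NP VP.

S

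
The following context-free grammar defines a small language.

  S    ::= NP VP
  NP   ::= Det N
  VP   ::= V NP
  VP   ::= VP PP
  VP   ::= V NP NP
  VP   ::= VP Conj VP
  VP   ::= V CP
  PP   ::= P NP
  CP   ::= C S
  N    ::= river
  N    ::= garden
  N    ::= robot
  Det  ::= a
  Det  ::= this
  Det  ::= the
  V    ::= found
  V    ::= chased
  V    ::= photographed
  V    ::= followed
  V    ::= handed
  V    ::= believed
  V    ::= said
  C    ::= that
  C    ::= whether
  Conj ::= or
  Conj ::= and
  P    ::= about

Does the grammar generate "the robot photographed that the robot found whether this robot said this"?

Ungrammatical

For S → NP VP, the only prefix that parses as NP is 'the robot', but the remainder 'photographed that the robot found whether this robot said this' is not a VP under these rules.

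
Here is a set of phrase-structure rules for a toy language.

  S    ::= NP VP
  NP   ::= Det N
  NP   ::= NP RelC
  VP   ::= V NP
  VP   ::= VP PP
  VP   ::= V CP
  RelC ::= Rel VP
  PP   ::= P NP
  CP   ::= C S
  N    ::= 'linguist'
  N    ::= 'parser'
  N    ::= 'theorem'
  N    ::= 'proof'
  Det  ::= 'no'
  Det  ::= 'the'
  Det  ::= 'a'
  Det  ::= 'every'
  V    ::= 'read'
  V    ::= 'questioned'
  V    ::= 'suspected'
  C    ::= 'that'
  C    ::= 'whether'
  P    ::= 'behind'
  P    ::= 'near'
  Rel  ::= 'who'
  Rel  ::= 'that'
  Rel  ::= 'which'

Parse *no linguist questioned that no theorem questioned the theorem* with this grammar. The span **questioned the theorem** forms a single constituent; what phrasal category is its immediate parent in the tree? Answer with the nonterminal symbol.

[S [NP [Det no] [N linguist]] [VP [V questioned] [CP [C that] [S [NP [Det no] [N theorem]] [VP [V questioned] [NP [Det the] [N theorem]]]]]]]
The span 'questioned the theorem' is the VP node built by VP → V NP.
Its mother is the S built by S → NP VP.

S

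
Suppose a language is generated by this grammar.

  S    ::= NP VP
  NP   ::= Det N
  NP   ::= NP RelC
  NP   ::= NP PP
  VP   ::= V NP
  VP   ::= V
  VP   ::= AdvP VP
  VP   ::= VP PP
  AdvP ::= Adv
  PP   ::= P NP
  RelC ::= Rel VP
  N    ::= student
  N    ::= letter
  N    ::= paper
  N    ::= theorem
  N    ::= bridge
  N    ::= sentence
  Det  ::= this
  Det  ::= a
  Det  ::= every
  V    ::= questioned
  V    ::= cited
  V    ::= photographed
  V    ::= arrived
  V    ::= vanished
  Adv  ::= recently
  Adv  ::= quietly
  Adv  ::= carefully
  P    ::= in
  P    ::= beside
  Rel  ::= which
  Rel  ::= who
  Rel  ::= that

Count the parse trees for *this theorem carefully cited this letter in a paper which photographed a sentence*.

Two of the 4 distinct bracketings:
[S [NP [Det this] [N theorem]] [VP [AdvP [Adv carefully]] [VP [V cited] [NP [NP [NP [Det this] [N letter]] [PP [P in] [NP [Det a] [N paper]]]] [RelC [Rel which] [VP [V photographed] [NP [Det a] [N sentence]]]]]]]]
[S [NP [Det this] [N theorem]] [VP [AdvP [Adv carefully]] [VP [V cited] [NP [NP [Det this] [N letter]] [PP [P in] [NP [NP [Det a] [N paper]] [RelC [Rel which] [VP [V photographed] [NP [Det a] [N sentence]]]]]]]]]]
The trees differ in how a recursive rule is bracketed over the same span.

4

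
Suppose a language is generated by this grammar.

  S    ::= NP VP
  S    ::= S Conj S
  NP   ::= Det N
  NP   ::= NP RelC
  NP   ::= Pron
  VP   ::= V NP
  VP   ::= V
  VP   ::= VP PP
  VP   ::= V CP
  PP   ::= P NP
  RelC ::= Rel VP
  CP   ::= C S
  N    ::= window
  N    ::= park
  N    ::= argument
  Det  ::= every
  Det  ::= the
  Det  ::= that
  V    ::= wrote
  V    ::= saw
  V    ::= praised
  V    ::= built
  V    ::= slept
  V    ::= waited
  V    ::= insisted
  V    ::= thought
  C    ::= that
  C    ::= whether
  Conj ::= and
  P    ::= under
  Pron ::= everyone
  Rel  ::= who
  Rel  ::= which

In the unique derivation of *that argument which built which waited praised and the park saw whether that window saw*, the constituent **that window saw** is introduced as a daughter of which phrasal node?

CP

S
  S
    NP
      NP
        NP
          Det: that
          N: argument
        RelC
          Rel: which
          VP
            V: built
      RelC
        Rel: which
        VP
          V: waited
    VP
      V: praised
  Conj: and
  S
    NP
      Det: the
      N: park
    VP
      V: saw
      CP
        C: whether
        S
          NP
            Det: that
            N: window
          VP
            V: saw
The span 'that window saw' is the S node built by S → NP VP.
Its mother is the CP built by CP → C S.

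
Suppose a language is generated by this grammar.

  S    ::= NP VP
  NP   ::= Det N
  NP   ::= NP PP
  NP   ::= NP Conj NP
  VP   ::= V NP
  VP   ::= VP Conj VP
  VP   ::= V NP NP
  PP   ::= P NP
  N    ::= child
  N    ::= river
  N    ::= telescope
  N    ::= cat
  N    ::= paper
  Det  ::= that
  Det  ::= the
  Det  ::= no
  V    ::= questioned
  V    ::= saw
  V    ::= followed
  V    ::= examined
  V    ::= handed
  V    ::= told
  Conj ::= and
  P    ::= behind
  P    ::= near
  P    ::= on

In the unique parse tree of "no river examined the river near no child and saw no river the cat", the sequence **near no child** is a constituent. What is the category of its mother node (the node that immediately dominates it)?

NP

[S [NP [Det no] [N river]] [VP [VP [V examined] [NP [NP [Det the] [N river]] [PP [P near] [NP [Det no] [N child]]]]] [Conj and] [VP [V saw] [NP [Det no] [N river]] [NP [Det the] [N cat]]]]]
The span 'near no child' is the PP node built by PP → P NP.
Its mother is the NP built by NP → NP PP.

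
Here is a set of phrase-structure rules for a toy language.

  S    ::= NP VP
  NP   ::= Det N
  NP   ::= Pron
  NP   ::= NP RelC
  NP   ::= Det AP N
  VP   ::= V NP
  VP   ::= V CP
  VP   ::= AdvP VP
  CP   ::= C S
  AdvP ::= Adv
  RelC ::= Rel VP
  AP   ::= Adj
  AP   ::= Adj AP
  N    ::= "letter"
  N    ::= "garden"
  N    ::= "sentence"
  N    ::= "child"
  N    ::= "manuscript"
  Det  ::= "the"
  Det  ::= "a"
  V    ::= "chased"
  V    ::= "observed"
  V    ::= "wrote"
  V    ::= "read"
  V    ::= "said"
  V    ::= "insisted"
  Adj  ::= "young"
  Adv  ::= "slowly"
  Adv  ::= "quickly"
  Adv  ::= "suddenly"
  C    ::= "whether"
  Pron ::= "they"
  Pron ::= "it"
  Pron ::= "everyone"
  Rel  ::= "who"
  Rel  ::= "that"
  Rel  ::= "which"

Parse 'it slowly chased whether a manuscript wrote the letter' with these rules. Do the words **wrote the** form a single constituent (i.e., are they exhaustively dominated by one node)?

No

[S [NP [Pron it]] [VP [AdvP [Adv slowly]] [VP [V chased] [CP [C whether] [S [NP [Det a] [N manuscript]] [VP [V wrote] [NP [Det the] [N letter]]]]]]]]
The smallest constituent containing 'wrote the' is the VP spanning 'wrote the letter'; no single node in the tree dominates exactly the given words.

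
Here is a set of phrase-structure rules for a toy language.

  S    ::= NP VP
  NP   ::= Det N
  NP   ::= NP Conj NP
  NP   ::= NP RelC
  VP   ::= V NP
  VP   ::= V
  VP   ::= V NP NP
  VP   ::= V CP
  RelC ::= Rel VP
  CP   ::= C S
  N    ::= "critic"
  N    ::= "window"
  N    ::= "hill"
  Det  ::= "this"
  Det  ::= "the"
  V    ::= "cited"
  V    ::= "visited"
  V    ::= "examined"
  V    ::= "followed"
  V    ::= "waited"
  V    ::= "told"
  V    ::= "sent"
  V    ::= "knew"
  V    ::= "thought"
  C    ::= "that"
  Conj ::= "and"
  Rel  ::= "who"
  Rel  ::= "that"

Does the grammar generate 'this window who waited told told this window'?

For S → NP VP, every NP-prefix leaves a non-VP remainder: after 'this window' the remainder is not a VP; after 'this window who waited' the remainder is not a VP.

Ungrammatical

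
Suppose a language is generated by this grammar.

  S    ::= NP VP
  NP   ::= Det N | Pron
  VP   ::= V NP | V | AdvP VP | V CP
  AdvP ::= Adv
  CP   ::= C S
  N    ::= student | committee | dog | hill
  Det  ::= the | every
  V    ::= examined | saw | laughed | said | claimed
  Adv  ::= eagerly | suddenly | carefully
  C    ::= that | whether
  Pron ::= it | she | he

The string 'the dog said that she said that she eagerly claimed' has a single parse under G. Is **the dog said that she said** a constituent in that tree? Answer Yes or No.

No

[S [NP [Det the] [N dog]] [VP [V said] [CP [C that] [S [NP [Pron she]] [VP [V said] [CP [C that] [S [NP [Pron she]] [VP [AdvP [Adv eagerly]] [VP [V claimed]]]]]]]]]]
The smallest constituent containing 'the dog said that she said' is the S spanning 'the dog said that she said that she eagerly claimed'; no single node in the tree dominates exactly the given words.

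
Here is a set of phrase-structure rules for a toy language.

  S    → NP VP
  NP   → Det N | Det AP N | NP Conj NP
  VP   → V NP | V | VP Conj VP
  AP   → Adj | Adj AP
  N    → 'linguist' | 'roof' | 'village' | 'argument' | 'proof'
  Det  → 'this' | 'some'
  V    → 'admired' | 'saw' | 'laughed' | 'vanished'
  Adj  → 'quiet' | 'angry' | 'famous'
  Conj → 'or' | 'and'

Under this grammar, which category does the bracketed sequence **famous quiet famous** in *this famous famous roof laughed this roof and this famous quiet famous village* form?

AP

[S [NP [Det this] [AP [Adj famous] [AP [Adj famous]]] [N roof]] [VP [V laughed] [NP [NP [Det this] [N roof]] [Conj and] [NP [Det this] [AP [Adj famous] [AP [Adj quiet] [AP [Adj famous]]]] [N village]]]]]
The span 'famous quiet famous' is the AP node built by AP → Adj AP.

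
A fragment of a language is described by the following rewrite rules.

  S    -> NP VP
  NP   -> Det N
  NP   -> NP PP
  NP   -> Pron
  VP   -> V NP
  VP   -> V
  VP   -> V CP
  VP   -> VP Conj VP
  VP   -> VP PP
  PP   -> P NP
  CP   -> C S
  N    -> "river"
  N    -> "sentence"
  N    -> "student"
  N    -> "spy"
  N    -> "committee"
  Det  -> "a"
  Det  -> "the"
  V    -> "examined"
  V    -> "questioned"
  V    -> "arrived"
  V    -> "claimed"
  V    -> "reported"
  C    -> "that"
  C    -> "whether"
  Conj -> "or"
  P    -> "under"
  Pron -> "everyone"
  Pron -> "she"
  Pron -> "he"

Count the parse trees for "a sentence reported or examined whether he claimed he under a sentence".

Two of the 4 distinct bracketings:
[S [NP [Det a] [N sentence]] [VP [VP [V reported]] [Conj or] [VP [V examined] [CP [C whether] [S [NP [Pron he]] [VP [V claimed] [NP [NP [Pron he]] [PP [P under] [NP [Det a] [N sentence]]]]]]]]]]
[S [NP [Det a] [N sentence]] [VP [VP [V reported]] [Conj or] [VP [V examined] [CP [C whether] [S [NP [Pron he]] [VP [VP [V claimed] [NP [Pron he]]] [PP [P under] [NP [Det a] [N sentence]]]]]]]]]
The difference turns on whether NP → NP PP is used at the relevant span, versus an alternative expansion of NP.

4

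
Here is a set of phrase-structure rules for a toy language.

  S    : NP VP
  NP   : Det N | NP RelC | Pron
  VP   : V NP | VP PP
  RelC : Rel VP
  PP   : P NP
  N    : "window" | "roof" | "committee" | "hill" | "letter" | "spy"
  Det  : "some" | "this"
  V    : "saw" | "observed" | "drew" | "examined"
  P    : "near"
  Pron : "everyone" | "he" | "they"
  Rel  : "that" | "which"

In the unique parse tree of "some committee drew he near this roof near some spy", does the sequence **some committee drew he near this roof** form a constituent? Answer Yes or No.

No

[S [NP [Det some] [N committee]] [VP [VP [VP [V drew] [NP [Pron he]]] [PP [P near] [NP [Det this] [N roof]]]] [PP [P near] [NP [Det some] [N spy]]]]]
The smallest constituent containing 'some committee drew he near this roof' is the S spanning 'some committee drew he near this roof near some spy'; no single node in the tree dominates exactly the given words.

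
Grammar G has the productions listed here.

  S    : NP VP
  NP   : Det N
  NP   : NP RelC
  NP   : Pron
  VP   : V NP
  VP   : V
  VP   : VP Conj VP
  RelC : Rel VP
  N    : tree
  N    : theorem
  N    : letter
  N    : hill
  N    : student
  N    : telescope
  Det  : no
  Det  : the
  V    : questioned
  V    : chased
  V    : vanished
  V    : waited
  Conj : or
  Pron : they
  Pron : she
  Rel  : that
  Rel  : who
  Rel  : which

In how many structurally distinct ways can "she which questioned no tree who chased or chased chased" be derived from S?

Two of the 3 distinct bracketings:
[S [NP [NP [Pron she]] [RelC [Rel which] [VP [V questioned] [NP [NP [Det no] [N tree]] [RelC [Rel who] [VP [VP [V chased]] [Conj or] [VP [V chased]]]]]]]] [VP [V chased]]]
[S [NP [NP [Pron she]] [RelC [Rel which] [VP [VP [V questioned] [NP [NP [Det no] [N tree]] [RelC [Rel who] [VP [V chased]]]]] [Conj or] [VP [V chased]]]]] [VP [V chased]]]
The trees differ in how a recursive rule is bracketed over the same span.

3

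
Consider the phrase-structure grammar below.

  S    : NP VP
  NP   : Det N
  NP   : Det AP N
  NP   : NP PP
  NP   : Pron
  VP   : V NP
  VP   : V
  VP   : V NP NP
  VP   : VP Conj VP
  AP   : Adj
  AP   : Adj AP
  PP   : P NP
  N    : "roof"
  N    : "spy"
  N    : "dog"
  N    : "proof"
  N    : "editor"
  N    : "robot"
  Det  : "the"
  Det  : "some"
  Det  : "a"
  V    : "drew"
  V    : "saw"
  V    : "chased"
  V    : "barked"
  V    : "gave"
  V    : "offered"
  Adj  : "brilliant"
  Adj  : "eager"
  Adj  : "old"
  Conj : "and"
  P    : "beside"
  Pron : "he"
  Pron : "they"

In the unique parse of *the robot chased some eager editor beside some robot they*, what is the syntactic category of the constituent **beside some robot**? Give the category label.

PP

S
  NP
    Det: the
    N: robot
  VP
    V: chased
    NP
      NP
        Det: some
        AP
          Adj: eager
        N: editor
      PP
        P: beside
        NP
          Det: some
          N: robot
    NP
      Pron: they
The span 'beside some robot' is the PP node built by PP → P NP.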